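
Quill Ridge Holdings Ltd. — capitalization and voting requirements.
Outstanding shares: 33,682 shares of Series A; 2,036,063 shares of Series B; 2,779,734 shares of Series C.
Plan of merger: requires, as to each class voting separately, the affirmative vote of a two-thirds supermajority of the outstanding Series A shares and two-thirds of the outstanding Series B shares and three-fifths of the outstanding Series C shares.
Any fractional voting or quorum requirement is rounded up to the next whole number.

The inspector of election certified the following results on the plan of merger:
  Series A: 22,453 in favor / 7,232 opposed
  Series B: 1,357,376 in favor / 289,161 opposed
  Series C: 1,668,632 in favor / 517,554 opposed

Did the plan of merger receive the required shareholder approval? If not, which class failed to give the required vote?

Series A: 2/3 of 33682 = 22454.67, rounded up to 22455; 22,455 required, 22,453 in favor — not approved.
Series B: 2/3 of 2036063 = 1357375.33, rounded up to 1357376; 1,357,376 required, 1,357,376 in favor — approved.
Series C: 3/5 of 2779734 = 1667840.40, rounded up to 1667841; 1,667,841 required, 1,668,632 in favor — approved.

Not approved — the Series A shares did not give the required vote.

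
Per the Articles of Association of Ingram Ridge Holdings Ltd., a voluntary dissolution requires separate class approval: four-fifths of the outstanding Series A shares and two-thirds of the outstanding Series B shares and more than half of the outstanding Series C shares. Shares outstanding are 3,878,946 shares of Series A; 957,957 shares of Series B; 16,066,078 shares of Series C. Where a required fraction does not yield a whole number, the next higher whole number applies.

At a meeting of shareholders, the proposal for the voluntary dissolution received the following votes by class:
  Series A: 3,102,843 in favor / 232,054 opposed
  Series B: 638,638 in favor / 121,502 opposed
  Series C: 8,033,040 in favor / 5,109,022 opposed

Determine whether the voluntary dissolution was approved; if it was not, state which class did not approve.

Not approved — the Series A shares did not give the required vote.

Series A: 4/5 of 3878946 = 3103156.80, rounded up to 3103157; 3,103,157 required, 3,102,843 in favor — not approved.
Series B: 2/3 of 957957 = 638638; 638,638 required, 638,638 in favor — approved.
Series C: a majority of 16066078 is 8033040; 8,033,040 required, 8,033,040 in favor — approved.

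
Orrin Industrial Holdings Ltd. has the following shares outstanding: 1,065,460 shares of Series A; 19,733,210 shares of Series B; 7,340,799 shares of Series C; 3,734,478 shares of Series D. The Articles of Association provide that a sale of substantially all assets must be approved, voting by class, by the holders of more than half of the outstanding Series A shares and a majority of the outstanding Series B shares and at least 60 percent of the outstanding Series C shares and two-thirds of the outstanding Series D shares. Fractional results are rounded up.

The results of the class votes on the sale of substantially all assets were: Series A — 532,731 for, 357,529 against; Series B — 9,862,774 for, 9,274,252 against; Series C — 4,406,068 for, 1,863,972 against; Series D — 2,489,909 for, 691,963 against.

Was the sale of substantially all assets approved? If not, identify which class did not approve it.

Series A: a majority of 1065460 is 532731; 532,731 required, 532,731 in favor — approved.
Series B: a majority of 19733210 is 9866606; 9,866,606 required, 9,862,774 in favor — not approved.
Series C: 3/5 of 7340799 = 4404479.40, rounded up to 4404480; 4,404,480 required, 4,406,068 in favor — approved.
Series D: 2/3 of 3734478 = 2489652; 2,489,652 required, 2,489,909 in favor — approved.

Not approved — the Series B shares did not give the required vote.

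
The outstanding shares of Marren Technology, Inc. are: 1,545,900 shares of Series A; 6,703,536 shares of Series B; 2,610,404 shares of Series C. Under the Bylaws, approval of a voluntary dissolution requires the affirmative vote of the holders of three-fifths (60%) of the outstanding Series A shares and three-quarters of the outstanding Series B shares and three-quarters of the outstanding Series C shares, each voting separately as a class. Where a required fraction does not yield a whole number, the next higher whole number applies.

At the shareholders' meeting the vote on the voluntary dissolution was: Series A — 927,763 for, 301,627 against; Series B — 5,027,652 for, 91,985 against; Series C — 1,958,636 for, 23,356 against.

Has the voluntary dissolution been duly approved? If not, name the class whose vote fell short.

Approved — every class gave the required vote.

Series A: 3/5 of 1545900 = 927540; 927,540 required, 927,763 in favor — approved.
Series B: 3/4 of 6703536 = 5027652; 5,027,652 required, 5,027,652 in favor — approved.
Series C: 3/4 of 2610404 = 1957803; 1,957,803 required, 1,958,636 in favor — approved.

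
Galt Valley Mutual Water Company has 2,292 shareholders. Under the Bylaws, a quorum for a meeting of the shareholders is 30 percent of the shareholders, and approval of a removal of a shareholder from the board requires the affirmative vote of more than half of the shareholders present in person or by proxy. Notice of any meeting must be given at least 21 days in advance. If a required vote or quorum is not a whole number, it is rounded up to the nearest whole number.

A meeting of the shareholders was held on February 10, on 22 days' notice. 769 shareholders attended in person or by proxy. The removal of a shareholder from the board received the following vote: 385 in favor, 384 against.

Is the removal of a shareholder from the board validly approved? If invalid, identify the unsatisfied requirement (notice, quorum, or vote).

Notice: 22 days given; 21 required. Satisfied.
Quorum: 30% of 2,292 = 687.60, rounded up to 688; 769 present. Satisfied.
Vote: requires a majority of those present (769); a majority of 769 is 385, so 385 needed; 385 in favor. Satisfied.

Valid — all requirements satisfied.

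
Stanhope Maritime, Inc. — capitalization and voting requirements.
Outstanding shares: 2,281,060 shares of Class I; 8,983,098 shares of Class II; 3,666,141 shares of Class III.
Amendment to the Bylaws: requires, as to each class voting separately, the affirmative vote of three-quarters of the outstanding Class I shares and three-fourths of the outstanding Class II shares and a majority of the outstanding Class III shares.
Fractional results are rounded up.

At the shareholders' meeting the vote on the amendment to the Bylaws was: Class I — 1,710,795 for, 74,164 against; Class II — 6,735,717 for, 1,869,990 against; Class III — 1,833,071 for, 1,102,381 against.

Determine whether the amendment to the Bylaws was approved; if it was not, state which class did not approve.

Not approved — the Class II shares did not give the required vote.

Class I: 3/4 of 2281060 = 1710795; 1,710,795 required, 1,710,795 in favor — approved.
Class II: 3/4 of 8983098 = 6737323.50, rounded up to 6737324; 6,737,324 required, 6,735,717 in favor — not approved.
Class III: a majority of 3666141 is 1833071; 1,833,071 required, 1,833,071 in favor — approved.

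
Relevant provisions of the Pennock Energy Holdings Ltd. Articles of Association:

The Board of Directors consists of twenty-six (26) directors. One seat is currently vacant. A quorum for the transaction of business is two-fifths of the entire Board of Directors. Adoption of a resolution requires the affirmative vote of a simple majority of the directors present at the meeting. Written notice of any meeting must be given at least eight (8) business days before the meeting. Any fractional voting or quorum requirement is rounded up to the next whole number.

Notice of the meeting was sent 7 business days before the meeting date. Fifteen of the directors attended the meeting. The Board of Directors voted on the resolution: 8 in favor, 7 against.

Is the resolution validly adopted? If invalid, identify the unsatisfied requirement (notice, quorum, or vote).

Invalid — notice requirement not satisfied.

Notice: 7 business days given; 8 required (7 < 8). Not satisfied.
Quorum: 15 present; quorum is 11. Satisfied.
Vote: the resolution requires a majority of the directors present (15). A majority of 15 is 8, so 8 affirmative votes are needed; 8 voted in favor. Satisfied.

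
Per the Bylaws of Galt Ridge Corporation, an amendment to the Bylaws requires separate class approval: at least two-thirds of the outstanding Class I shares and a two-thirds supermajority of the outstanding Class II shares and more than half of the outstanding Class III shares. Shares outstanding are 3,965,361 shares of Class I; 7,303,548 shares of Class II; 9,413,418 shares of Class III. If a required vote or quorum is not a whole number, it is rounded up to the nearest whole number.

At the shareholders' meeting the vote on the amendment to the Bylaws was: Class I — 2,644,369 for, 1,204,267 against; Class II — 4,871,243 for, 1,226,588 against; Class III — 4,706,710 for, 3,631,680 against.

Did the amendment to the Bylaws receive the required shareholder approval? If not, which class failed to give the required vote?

Class I: 2/3 of 3965361 = 2643574; 2,643,574 required, 2,644,369 in favor — approved.
Class II: 2/3 of 7303548 = 4869032; 4,869,032 required, 4,871,243 in favor — approved.
Class III: a majority of 9413418 is 4706710; 4,706,710 required, 4,706,710 in favor — approved.

Approved — every class gave the required vote.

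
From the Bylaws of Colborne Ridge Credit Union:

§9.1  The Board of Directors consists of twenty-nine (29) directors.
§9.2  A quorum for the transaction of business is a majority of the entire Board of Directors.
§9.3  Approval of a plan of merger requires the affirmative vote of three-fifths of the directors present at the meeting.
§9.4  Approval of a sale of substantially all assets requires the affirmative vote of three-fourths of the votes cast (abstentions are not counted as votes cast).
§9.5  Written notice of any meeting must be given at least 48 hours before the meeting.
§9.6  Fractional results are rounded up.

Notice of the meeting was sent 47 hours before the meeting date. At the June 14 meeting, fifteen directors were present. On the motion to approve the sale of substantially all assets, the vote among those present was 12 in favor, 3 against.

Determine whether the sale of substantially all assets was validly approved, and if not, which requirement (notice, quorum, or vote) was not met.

Invalid — notice requirement not satisfied.

Notice: 47 hours given; 48 required (47 < 48). Not satisfied.
Quorum: 15 present; quorum is 15. Satisfied.
Vote: the sale of substantially all assets requires three-fourths of the votes cast (15). 3/4 of 15 = 11.25, rounded up to 12, so 12 affirmative votes are needed; 12 voted in favor. Satisfied.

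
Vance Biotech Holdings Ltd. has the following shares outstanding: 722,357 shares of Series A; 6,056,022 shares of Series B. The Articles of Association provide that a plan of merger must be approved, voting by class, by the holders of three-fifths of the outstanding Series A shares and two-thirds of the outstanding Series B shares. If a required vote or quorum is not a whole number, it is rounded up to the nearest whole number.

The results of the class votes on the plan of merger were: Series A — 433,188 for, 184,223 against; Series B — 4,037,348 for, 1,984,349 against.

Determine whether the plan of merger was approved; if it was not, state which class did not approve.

Not approved — the Series A shares did not give the required vote.

Series A: 3/5 of 722357 = 433414.20, rounded up to 433415; 433,415 required, 433,188 in favor — not approved.
Series B: 2/3 of 6056022 = 4037348; 4,037,348 required, 4,037,348 in favor — approved.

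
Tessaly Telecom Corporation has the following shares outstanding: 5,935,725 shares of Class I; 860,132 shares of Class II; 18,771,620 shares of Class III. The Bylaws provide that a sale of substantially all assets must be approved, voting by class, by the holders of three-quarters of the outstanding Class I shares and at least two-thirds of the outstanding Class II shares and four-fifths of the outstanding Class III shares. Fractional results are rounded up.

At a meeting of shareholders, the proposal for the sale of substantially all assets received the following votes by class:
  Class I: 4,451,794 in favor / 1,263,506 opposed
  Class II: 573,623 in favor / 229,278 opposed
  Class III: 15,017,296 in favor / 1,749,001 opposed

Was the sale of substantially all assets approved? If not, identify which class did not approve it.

Class I: 3/4 of 5935725 = 4451793.75, rounded up to 4451794; 4,451,794 required, 4,451,794 in favor — approved.
Class II: 2/3 of 860132 = 573421.33, rounded up to 573422; 573,422 required, 573,623 in favor — approved.
Class III: 4/5 of 18771620 = 15017296; 15,017,296 required, 15,017,296 in favor — approved.

Approved — every class gave the required vote.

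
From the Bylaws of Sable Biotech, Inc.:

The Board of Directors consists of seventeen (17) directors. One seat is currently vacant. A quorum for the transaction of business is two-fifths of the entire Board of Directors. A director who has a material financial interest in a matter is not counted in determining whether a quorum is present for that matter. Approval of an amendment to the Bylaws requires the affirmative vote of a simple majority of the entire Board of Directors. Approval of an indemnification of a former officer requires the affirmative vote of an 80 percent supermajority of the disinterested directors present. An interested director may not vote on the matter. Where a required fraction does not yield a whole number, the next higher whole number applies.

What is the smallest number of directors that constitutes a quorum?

2/5 of 17 = 6.80, rounded up to 7.

7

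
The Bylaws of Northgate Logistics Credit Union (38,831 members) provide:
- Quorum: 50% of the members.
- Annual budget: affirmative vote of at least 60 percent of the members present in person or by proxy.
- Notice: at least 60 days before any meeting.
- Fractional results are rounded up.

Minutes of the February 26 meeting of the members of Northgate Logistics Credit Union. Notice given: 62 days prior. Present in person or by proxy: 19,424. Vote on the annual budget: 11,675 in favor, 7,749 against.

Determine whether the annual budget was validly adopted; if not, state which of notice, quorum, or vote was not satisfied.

Notice: 62 days given; 60 required. Satisfied.
Quorum: 50% of 38,831 = 19,415.50, rounded up to 19,416; 19,424 present. Satisfied.
Vote: requires three-fifths of those present (19,424); 3/5 of 19424 = 11654.40, rounded up to 11655, so 11,655 needed; 11,675 in favor. Satisfied.

Valid — all requirements satisfied.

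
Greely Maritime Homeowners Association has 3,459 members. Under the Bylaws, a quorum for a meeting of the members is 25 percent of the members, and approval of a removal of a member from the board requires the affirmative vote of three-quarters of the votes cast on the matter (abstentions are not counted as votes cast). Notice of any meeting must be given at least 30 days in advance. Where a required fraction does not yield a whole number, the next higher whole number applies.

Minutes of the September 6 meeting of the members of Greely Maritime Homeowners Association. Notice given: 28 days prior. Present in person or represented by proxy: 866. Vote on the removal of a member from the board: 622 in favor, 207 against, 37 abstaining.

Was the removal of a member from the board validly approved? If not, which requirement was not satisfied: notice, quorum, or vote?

Notice: 28 days given; 30 required. Not satisfied.
Quorum: 25% of 3,459 = 864.75, rounded up to 865; 866 present. Satisfied.
Vote: requires three-fourths of the votes cast (866 − 37 abstaining = 829); 3/4 of 829 = 621.75, rounded up to 622, so 622 needed; 622 in favor. Satisfied.

Invalid — notice requirement not satisfied.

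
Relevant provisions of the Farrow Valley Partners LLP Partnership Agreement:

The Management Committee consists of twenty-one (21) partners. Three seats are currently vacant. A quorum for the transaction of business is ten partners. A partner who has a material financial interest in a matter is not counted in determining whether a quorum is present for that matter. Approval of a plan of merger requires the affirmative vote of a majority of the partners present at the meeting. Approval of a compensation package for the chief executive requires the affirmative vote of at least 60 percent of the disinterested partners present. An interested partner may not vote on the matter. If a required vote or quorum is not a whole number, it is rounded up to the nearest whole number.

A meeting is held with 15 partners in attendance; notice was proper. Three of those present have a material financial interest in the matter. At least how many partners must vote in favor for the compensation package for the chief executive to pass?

The compensation package for the chief executive requires three-fifths of the disinterested partners present (15 − 3 = 12).
3/5 of 12 = 7.20, rounded up to 8.

8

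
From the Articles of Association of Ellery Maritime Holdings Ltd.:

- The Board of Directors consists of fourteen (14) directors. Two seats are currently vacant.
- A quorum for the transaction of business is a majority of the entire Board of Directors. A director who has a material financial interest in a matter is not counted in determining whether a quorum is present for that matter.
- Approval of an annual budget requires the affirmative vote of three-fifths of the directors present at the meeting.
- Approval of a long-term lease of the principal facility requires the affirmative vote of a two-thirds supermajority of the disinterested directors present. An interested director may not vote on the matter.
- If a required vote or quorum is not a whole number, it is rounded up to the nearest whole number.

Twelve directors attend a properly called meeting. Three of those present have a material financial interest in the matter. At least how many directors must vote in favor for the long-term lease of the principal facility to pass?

The long-term lease of the principal facility requires two-thirds of the disinterested directors present (12 − 3 = 9).
2/3 of 9 = 6.

6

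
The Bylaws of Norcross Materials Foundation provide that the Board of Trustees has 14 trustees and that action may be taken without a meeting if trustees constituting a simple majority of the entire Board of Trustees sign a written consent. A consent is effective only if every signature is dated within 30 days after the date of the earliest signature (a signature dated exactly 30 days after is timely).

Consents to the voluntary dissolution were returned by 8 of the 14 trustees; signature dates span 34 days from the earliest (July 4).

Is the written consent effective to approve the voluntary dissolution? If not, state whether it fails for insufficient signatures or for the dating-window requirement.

Signatures required: a simple majority of 14 — a majority of 14 is 8, so 8 needed; 8 signed. Sufficient.
Dating window: the latest signature is 34 days after the earliest; the limit is 30 days. Outside the window.

Not effective — dating-window requirement not satisfied.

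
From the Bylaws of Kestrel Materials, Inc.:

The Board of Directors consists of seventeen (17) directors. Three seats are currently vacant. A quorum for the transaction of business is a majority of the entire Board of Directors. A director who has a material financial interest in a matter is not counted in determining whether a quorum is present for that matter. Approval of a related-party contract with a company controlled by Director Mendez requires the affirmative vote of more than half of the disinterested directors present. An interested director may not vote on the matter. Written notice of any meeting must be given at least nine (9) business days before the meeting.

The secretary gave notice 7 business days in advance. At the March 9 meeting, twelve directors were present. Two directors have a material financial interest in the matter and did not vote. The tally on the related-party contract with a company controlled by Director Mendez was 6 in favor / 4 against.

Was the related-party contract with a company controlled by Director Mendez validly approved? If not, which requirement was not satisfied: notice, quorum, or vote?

Notice: 7 business days given; 9 required (7 < 9). Not satisfied.
Quorum: 12 present, but the 2 interested directors do not count, leaving 10. Quorum is 9. Satisfied.
Vote: the related-party contract with a company controlled by Director Mendez requires a majority of the disinterested directors present (12 − 2 = 10). A majority of 10 is 6, so 6 affirmative votes are needed; 6 voted in favor. Satisfied.

Invalid — notice requirement not satisfied.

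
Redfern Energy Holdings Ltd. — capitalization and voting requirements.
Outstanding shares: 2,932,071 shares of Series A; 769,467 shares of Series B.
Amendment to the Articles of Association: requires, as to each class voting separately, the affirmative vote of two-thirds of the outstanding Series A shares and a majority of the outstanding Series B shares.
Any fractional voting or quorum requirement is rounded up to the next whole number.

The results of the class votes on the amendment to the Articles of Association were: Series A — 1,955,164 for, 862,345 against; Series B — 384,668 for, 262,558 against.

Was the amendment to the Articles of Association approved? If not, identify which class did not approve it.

Series A: 2/3 of 2932071 = 1954714; 1,954,714 required, 1,955,164 in favor — approved.
Series B: a majority of 769467 is 384734; 384,734 required, 384,668 in favor — not approved.

Not approved — the Series B shares did not give the required vote.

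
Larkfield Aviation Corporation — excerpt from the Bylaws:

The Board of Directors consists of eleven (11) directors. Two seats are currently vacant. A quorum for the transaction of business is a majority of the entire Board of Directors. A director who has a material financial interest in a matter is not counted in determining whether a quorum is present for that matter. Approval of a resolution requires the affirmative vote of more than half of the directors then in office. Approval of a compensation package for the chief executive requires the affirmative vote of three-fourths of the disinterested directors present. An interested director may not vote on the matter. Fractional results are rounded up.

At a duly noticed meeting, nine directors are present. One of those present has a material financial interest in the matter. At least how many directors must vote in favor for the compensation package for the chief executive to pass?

6

The compensation package for the chief executive requires three-fourths of the disinterested directors present (9 − 1 = 8).
3/4 of 8 = 6.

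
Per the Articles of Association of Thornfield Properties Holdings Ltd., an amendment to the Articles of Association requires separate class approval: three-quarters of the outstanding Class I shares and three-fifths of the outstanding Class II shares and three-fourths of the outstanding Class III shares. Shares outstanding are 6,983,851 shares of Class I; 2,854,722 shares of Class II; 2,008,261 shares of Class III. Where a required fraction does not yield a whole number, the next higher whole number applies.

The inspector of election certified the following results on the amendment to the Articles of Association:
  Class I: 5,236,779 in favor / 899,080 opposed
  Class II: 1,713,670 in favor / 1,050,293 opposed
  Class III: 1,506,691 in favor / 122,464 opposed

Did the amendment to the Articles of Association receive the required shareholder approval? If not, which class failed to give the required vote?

Not approved — the Class I shares did not give the required vote.

Class I: 3/4 of 6983851 = 5237888.25, rounded up to 5237889; 5,237,889 required, 5,236,779 in favor — not approved.
Class II: 3/5 of 2854722 = 1712833.20, rounded up to 1712834; 1,712,834 required, 1,713,670 in favor — approved.
Class III: 3/4 of 2008261 = 1506195.75, rounded up to 1506196; 1,506,196 required, 1,506,691 in favor — approved.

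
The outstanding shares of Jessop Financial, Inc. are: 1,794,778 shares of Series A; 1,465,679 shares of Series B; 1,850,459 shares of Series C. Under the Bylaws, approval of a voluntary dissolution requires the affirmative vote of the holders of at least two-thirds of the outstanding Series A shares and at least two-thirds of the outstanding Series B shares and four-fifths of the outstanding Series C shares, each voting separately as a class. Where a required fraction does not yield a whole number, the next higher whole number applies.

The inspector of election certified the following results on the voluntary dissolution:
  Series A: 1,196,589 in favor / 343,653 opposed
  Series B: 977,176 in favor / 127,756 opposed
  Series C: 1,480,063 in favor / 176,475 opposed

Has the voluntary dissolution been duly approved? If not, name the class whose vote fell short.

Not approved — the Series C shares did not give the required vote.

Series A: 2/3 of 1794778 = 1196518.67, rounded up to 1196519; 1,196,519 required, 1,196,589 in favor — approved.
Series B: 2/3 of 1465679 = 977119.33, rounded up to 977120; 977,120 required, 977,176 in favor — approved.
Series C: 4/5 of 1850459 = 1480367.20, rounded up to 1480368; 1,480,368 required, 1,480,063 in favor — not approved.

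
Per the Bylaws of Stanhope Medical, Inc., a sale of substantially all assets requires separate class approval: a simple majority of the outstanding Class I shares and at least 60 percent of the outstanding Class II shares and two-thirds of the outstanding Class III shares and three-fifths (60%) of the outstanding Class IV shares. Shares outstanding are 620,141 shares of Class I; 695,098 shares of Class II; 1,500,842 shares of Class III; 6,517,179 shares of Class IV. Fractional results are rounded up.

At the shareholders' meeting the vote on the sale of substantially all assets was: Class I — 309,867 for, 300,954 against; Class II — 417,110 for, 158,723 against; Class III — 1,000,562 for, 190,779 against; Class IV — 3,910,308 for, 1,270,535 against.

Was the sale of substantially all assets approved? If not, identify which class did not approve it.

Class I: a majority of 620141 is 310071; 310,071 required, 309,867 in favor — not approved.
Class II: 3/5 of 695098 = 417058.80, rounded up to 417059; 417,059 required, 417,110 in favor — approved.
Class III: 2/3 of 1500842 = 1000561.33, rounded up to 1000562; 1,000,562 required, 1,000,562 in favor — approved.
Class IV: 3/5 of 6517179 = 3910307.40, rounded up to 3910308; 3,910,308 required, 3,910,308 in favor — approved.

Not approved — the Class I shares did not give the required vote.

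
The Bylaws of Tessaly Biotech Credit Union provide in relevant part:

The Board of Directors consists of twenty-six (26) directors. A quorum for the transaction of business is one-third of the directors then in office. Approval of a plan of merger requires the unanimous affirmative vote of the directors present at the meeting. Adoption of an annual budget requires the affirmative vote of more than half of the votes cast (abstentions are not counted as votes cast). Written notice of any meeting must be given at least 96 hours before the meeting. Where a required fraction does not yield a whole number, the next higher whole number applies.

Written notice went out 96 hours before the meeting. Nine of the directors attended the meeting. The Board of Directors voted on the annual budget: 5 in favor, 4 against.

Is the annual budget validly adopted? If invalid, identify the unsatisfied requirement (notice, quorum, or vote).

Notice: 96 hours given; 96 required (96 ≥ 96). Satisfied.
Quorum: 9 present; quorum is 9. Satisfied.
Vote: the annual budget requires a majority of the votes cast (9). A majority of 9 is 5, so 5 affirmative votes are needed; 5 voted in favor. Satisfied.

Valid — all requirements satisfied.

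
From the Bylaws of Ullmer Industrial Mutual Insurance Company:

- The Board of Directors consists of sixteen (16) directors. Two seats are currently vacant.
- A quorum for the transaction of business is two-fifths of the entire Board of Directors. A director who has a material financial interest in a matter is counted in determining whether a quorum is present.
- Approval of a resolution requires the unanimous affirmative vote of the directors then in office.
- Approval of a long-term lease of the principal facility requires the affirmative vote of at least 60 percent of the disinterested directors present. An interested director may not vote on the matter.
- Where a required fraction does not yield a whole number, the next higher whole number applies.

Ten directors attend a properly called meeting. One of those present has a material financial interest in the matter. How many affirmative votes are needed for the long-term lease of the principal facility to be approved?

6

The long-term lease of the principal facility requires three-fifths of the disinterested directors present (10 − 1 = 9).
3/5 of 9 = 5.40, rounded up to 6.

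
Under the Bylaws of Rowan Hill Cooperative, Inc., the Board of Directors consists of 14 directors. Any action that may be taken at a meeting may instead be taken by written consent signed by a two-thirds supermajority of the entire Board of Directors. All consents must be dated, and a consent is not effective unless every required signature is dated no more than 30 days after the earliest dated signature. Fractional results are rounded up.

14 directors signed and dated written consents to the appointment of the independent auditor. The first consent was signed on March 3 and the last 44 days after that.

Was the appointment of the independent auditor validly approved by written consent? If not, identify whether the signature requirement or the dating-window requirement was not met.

Signatures required: a two-thirds supermajority of 14 — 2/3 of 14 = 9.33, rounded up to 10, so 10 needed; 14 signed. Sufficient.
Dating window: the latest signature is 44 days after the earliest; the limit is 30 days. Outside the window.

Not effective — dating-window requirement not satisfied.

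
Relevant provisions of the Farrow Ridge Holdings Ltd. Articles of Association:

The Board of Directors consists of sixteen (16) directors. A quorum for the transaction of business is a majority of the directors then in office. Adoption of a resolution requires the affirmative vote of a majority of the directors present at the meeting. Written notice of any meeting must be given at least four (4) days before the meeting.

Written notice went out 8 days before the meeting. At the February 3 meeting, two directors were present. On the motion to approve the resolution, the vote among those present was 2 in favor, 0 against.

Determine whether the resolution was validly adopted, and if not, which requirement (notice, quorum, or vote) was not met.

Invalid — quorum requirement not satisfied.

Notice: 8 days given; 4 required (8 ≥ 4). Satisfied.
Quorum: 2 present; quorum is 9. Not satisfied.
Vote: the resolution requires a majority of the directors present (2). A majority of 2 is 2, so 2 affirmative votes are needed; 2 voted in favor. Satisfied. (Moot — without a quorum no business can be validly transacted.)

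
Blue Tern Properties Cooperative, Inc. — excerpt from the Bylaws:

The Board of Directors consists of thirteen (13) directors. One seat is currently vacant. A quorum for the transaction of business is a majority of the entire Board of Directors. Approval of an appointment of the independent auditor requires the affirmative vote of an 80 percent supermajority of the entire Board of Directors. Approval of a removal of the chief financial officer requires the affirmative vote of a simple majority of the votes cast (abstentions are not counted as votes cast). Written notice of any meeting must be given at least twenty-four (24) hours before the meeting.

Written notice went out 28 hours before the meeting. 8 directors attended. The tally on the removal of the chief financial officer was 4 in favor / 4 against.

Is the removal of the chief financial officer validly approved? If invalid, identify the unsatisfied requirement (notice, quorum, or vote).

Invalid — vote requirement not satisfied.

Notice: 28 hours given; 24 required (28 ≥ 24). Satisfied.
Quorum: 8 present; quorum is 7. Satisfied.
Vote: the removal of the chief financial officer requires a majority of the votes cast (8). A majority of 8 is 5, so 5 affirmative votes are needed; 4 voted in favor. Not satisfied.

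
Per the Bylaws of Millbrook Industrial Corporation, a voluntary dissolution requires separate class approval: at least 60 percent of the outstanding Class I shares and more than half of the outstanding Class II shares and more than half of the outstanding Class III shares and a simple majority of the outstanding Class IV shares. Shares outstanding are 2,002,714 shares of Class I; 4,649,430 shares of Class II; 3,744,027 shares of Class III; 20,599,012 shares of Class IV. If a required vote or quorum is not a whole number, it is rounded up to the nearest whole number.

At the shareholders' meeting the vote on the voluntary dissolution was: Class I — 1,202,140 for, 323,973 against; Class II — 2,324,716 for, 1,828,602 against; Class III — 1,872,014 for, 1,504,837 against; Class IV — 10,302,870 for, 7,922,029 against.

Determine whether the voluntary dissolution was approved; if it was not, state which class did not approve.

Class I: 3/5 of 2002714 = 1201628.40, rounded up to 1201629; 1,201,629 required, 1,202,140 in favor — approved.
Class II: a majority of 4649430 is 2324716; 2,324,716 required, 2,324,716 in favor — approved.
Class III: a majority of 3744027 is 1872014; 1,872,014 required, 1,872,014 in favor — approved.
Class IV: a majority of 20599012 is 10299507; 10,299,507 required, 10,302,870 in favor — approved.

Approved — every class gave the required vote.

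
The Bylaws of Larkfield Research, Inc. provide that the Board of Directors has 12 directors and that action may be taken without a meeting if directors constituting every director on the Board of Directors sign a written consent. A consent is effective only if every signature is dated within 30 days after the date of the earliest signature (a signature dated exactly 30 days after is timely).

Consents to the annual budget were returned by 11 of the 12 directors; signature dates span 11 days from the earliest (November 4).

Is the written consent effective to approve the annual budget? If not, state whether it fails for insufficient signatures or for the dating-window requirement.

Not effective — insufficient signatures.

Signatures required: every one of 12 — unanimous means all 12, so 12 needed; 11 signed. Insufficient.
Dating window: the latest signature is 11 days after the earliest; the limit is 30 days. Within the window.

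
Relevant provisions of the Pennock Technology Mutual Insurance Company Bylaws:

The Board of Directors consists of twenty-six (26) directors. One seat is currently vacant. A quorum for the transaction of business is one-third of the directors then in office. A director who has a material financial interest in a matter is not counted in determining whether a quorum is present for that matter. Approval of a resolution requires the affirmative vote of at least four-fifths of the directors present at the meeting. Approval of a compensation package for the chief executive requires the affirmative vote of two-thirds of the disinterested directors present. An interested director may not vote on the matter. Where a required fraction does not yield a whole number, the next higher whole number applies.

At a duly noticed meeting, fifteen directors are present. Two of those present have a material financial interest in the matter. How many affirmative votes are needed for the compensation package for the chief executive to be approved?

9

The compensation package for the chief executive requires two-thirds of the disinterested directors present (15 − 2 = 13).
2/3 of 13 = 8.67, rounded up to 9.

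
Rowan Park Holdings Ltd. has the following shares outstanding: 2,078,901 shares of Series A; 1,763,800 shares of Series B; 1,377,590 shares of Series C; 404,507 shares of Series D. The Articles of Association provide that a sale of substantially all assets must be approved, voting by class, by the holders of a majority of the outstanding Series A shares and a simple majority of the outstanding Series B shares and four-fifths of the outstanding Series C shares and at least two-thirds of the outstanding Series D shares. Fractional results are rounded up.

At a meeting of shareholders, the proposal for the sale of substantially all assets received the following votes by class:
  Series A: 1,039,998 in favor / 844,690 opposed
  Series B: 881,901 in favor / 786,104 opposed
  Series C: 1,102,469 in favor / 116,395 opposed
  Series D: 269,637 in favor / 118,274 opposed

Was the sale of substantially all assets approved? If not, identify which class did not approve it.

Series A: a majority of 2078901 is 1039451; 1,039,451 required, 1,039,998 in favor — approved.
Series B: a majority of 1763800 is 881901; 881,901 required, 881,901 in favor — approved.
Series C: 4/5 of 1377590 = 1102072; 1,102,072 required, 1,102,469 in favor — approved.
Series D: 2/3 of 404507 = 269671.33, rounded up to 269672; 269,672 required, 269,637 in favor — not approved.

Not approved — the Series D shares did not give the required vote.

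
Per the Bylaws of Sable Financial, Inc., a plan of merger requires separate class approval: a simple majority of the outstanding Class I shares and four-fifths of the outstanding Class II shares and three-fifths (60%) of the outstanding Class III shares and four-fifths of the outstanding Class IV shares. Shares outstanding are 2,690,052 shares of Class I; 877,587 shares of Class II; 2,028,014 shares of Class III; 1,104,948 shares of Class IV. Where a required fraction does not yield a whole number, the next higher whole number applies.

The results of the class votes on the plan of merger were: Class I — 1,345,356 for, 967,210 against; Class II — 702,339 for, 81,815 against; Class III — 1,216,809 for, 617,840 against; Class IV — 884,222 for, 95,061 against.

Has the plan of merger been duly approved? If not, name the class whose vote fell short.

Approved — every class gave the required vote.

Class I: a majority of 2690052 is 1345027; 1,345,027 required, 1,345,356 in favor — approved.
Class II: 4/5 of 877587 = 702069.60, rounded up to 702070; 702,070 required, 702,339 in favor — approved.
Class III: 3/5 of 2028014 = 1216808.40, rounded up to 1216809; 1,216,809 required, 1,216,809 in favor — approved.
Class IV: 4/5 of 1104948 = 883958.40, rounded up to 883959; 883,959 required, 884,222 in favor — approved.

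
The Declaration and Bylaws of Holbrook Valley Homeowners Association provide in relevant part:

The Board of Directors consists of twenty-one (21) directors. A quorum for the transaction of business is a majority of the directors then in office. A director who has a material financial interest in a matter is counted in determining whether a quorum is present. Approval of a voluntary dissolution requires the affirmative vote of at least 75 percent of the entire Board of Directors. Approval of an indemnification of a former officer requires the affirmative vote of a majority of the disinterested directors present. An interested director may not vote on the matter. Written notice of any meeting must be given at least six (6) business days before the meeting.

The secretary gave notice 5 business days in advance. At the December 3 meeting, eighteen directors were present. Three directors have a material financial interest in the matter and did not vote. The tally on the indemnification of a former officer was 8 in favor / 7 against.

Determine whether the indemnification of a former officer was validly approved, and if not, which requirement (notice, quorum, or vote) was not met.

Invalid — notice requirement not satisfied.

Notice: 5 business days given; 6 required (5 < 6). Not satisfied.
Quorum: 18 present (interested directors count toward quorum); quorum is 11. Satisfied.
Vote: the indemnification of a former officer requires a majority of the disinterested directors present (18 − 3 = 15). A majority of 15 is 8, so 8 affirmative votes are needed; 8 voted in favor. Satisfied.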